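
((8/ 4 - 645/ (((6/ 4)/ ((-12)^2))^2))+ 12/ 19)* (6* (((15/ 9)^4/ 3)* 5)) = -458666463.61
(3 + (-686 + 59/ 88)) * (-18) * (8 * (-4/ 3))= -1441080/ 11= -131007.27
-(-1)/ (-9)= -1/ 9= -0.11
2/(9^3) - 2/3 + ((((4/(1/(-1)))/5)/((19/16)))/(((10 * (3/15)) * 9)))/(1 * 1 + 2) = -46844/69255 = -0.68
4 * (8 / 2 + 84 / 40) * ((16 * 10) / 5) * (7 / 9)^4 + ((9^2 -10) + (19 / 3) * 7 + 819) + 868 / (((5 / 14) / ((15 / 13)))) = 1716255097 / 426465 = 4024.38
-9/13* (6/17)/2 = -27/221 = -0.12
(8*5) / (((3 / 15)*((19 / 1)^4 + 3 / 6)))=400 / 260643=0.00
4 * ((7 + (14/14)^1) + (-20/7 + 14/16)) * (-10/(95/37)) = -12469/133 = -93.75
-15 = -15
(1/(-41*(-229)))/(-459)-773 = -3331282924/4309551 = -773.00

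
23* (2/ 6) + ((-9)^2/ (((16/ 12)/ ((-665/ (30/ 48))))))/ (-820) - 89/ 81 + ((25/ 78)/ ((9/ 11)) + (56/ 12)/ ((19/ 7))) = 358899214/ 4101435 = 87.51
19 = 19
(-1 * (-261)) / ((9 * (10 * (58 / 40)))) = 2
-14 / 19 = -0.74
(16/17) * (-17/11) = -16/11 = -1.45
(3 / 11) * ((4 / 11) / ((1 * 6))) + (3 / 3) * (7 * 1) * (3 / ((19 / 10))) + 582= 1363466 / 2299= 593.07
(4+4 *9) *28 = 1120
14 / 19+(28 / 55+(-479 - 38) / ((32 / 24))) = -1615587 / 4180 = -386.50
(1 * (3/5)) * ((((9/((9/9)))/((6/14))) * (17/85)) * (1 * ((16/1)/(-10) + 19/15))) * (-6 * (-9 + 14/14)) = -1008/25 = -40.32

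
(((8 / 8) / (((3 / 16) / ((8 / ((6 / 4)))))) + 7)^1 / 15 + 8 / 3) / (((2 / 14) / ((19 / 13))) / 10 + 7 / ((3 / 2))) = 180614 / 167931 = 1.08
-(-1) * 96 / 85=96 / 85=1.13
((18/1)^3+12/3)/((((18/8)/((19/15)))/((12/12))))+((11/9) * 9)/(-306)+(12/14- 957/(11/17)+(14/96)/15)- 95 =440125163/257040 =1712.28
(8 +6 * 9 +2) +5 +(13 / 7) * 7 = 82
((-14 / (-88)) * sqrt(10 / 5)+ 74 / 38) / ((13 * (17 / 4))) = 7 * sqrt(2) / 2431+ 148 / 4199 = 0.04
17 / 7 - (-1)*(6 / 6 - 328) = -2272 / 7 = -324.57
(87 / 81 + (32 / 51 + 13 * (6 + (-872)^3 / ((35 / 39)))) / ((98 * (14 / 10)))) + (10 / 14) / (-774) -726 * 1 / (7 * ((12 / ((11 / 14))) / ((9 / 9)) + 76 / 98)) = -28696220245960347299 / 409910845050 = -70006003.97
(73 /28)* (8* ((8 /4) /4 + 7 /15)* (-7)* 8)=-16936 /15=-1129.07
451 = 451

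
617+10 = 627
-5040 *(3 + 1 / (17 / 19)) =-352800 / 17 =-20752.94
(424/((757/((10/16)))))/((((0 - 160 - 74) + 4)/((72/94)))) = -954/818317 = -0.00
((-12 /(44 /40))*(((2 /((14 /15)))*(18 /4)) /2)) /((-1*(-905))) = -810 /13937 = -0.06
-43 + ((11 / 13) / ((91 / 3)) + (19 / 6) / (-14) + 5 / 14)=-608173 / 14196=-42.84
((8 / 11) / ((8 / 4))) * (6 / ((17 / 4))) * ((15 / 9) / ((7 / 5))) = 800 / 1309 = 0.61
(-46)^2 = 2116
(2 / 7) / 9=2 / 63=0.03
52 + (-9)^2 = 133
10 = 10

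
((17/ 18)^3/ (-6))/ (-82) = 4913/ 2869344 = 0.00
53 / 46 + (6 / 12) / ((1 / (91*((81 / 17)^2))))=6873745 / 6647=1034.11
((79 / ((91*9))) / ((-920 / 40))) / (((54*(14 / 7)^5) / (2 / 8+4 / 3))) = -1501 / 390604032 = -0.00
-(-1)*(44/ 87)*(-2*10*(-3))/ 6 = 440/ 87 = 5.06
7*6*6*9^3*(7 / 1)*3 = 3857868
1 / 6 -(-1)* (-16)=-95 / 6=-15.83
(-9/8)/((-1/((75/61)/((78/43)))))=9675/12688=0.76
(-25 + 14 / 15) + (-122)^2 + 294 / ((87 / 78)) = 6578731 / 435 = 15123.52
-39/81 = -0.48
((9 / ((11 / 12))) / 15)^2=1296 / 3025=0.43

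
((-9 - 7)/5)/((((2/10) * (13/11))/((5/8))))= -110/13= -8.46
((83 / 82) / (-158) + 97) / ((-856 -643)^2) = 1256649 / 29112144956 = 0.00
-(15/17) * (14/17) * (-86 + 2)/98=180/289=0.62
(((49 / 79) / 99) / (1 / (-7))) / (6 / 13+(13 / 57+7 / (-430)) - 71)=36430030 / 58418143509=0.00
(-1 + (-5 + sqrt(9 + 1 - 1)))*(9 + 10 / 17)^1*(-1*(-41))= -1179.35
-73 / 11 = -6.64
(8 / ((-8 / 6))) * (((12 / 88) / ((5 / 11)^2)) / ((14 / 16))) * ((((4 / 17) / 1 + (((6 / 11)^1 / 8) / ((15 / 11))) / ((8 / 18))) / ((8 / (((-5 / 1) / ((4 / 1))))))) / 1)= 46827 / 190400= 0.25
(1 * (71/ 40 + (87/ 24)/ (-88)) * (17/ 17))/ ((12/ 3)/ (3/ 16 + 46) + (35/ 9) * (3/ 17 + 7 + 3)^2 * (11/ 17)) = 199423843389/ 29983639216960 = 0.01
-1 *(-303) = 303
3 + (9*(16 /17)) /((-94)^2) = 112695 /37553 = 3.00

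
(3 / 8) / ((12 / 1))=1 / 32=0.03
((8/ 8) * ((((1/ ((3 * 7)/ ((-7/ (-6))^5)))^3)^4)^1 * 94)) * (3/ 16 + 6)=18975641368341062853116019103561402317610117/ 23087534488653759723896153592112932669307260336340992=0.00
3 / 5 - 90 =-447 / 5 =-89.40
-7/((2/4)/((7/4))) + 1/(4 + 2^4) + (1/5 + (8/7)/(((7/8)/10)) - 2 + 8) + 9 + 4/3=3025/588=5.14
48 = 48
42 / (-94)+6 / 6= 26 / 47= 0.55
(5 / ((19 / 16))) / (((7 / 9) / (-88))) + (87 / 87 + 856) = 50621 / 133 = 380.61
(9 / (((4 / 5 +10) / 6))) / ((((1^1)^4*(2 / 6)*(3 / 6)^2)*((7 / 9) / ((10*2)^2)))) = 216000 / 7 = 30857.14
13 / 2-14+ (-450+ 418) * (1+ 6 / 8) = -127 / 2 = -63.50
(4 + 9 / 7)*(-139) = -5143 / 7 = -734.71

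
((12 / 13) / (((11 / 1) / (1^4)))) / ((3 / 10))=40 / 143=0.28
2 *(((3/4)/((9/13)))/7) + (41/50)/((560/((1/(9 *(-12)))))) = 935959/3024000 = 0.31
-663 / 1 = -663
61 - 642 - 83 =-664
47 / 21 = 2.24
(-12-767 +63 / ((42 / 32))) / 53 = -731 / 53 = -13.79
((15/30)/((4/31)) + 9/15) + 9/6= 239/40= 5.98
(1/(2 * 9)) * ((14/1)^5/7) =38416/9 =4268.44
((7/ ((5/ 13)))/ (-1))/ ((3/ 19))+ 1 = -1714/ 15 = -114.27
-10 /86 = -5 /43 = -0.12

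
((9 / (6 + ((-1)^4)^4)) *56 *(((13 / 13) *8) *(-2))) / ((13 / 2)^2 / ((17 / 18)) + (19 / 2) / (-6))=-235008 / 8803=-26.70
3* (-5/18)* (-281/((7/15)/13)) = 6523.21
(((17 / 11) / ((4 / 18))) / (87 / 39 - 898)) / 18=-13 / 30140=-0.00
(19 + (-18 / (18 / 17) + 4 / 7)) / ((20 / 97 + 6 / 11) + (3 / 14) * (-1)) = 38412 / 8027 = 4.79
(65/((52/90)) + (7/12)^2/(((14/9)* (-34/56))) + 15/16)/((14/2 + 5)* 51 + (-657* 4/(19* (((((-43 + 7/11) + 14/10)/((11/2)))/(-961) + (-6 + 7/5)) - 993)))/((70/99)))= 1186307966234041/6422630387905008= 0.18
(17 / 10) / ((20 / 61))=1037 / 200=5.18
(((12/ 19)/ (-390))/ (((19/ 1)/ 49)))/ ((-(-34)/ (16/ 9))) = -784/ 3590145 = -0.00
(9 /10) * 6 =27 /5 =5.40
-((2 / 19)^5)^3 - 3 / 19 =-2397020057348685131 / 15181127029874798299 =-0.16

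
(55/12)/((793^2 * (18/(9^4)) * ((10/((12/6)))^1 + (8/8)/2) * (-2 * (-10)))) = 243/10061584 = 0.00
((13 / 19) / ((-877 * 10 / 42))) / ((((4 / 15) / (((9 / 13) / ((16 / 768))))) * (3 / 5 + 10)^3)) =-850500 / 2480737451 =-0.00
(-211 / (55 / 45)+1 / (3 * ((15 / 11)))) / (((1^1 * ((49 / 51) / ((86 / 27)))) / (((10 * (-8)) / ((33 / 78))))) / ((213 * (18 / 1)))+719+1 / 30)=-7369722770176 / 30738542449989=-0.24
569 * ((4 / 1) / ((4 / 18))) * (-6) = -61452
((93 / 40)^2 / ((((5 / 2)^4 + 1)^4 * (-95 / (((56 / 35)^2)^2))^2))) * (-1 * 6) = -891532131434496 / 14879192825713134765625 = -0.00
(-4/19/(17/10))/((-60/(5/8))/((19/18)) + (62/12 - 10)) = 240/185623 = 0.00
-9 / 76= -0.12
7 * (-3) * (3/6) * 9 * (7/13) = -1323/26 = -50.88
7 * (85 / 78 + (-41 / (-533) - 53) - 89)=-5915 / 6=-985.83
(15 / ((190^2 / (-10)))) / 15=-1 / 3610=-0.00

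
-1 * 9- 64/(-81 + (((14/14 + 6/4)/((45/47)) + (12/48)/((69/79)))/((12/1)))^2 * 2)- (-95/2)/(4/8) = 346520250154/3992570687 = 86.79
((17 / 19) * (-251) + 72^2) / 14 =354.24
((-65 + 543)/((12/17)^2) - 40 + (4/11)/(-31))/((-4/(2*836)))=-428846017/1116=-384270.62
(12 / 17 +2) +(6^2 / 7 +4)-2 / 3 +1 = 4349 / 357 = 12.18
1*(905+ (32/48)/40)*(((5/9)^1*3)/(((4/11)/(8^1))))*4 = 1194622/9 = 132735.78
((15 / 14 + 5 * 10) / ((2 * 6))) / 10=143 / 336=0.43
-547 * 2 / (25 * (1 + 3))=-10.94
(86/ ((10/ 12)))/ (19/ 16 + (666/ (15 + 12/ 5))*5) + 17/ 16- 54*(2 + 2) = -1532559661/ 7148080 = -214.40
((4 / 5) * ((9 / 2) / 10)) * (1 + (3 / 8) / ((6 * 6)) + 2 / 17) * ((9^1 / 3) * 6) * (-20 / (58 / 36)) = -447363 / 4930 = -90.74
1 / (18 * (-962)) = -1 / 17316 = -0.00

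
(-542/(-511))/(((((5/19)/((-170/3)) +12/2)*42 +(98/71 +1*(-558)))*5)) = -12429686/17860259935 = -0.00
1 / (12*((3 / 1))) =1 / 36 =0.03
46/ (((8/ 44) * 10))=253/ 10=25.30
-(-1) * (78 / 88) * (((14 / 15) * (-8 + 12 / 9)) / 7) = -26 / 33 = -0.79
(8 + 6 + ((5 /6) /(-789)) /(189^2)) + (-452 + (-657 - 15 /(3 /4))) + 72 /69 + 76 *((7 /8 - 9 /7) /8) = -34782151596923 /31114991376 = -1117.86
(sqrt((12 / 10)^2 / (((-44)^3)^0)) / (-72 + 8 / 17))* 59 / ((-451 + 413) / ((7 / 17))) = 1239 / 115520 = 0.01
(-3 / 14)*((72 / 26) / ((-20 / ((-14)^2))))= 378 / 65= 5.82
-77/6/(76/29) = -2233/456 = -4.90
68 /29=2.34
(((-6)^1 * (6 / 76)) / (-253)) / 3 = 3 / 4807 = 0.00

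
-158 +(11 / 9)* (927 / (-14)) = -3345 / 14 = -238.93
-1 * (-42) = 42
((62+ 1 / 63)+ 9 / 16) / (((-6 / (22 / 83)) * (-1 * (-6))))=-693869 / 1505952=-0.46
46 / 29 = 1.59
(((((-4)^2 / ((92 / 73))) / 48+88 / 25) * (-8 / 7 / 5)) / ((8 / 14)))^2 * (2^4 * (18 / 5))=132.00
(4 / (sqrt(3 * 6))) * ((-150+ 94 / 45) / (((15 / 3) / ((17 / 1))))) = -226304 * sqrt(2) / 675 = -474.14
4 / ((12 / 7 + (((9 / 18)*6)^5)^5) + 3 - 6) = 7 / 1482755066523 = 0.00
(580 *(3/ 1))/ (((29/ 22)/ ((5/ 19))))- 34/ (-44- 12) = 185123/ 532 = 347.98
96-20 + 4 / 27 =2056 / 27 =76.15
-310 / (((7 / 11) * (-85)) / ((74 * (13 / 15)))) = 656084 / 1785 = 367.55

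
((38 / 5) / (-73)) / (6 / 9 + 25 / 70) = -1596 / 15695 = -0.10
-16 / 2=-8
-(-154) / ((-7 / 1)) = -22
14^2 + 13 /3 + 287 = 1462 /3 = 487.33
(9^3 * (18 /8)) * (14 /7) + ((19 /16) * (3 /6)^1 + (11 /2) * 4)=105699 /32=3303.09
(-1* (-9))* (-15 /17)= -135 /17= -7.94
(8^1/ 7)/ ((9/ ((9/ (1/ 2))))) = 16/ 7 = 2.29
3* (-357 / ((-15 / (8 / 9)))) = 952 / 15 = 63.47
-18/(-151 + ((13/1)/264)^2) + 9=95969871/10523927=9.12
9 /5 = 1.80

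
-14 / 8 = -7 / 4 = -1.75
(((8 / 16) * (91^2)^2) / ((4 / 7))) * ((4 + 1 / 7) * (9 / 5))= 17898064821 / 40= 447451620.52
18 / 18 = 1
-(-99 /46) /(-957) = -3 /1334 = -0.00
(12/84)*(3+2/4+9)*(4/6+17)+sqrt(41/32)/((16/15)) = 15*sqrt(82)/128+1325/42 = 32.61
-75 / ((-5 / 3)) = 45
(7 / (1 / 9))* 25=1575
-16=-16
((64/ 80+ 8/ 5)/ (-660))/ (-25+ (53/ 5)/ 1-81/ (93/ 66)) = 31/ 612810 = 0.00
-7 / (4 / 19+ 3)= -133 / 61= -2.18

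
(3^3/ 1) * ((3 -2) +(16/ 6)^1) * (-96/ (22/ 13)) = -5616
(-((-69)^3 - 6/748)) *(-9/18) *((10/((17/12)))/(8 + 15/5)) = -3685871070/34969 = -105403.96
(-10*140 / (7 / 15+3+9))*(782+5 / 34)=-279226500 / 3179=-87834.70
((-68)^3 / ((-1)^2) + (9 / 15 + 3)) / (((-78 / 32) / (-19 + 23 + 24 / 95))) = 781717376 / 1425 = 548573.60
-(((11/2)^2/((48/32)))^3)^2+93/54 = -3138428296369/46656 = -67267410.33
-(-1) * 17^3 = 4913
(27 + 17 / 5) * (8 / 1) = 1216 / 5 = 243.20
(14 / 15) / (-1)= -14 / 15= -0.93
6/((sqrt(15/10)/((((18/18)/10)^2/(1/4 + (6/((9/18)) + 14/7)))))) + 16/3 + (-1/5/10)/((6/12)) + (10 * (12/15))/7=2 * sqrt(6)/1425 + 3379/525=6.44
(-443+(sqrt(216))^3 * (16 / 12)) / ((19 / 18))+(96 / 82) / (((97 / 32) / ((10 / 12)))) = -31688278 / 75563+31104 * sqrt(6) / 19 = 3590.58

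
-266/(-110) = 133/55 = 2.42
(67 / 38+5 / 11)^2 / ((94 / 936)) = 100541493 / 2053007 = 48.97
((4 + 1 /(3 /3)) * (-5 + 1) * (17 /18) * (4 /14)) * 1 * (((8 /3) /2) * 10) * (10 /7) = -136000 /1323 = -102.80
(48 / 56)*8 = 48 / 7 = 6.86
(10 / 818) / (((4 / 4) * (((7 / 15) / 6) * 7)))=450 / 20041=0.02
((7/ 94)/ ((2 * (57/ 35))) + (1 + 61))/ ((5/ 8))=1329274/ 13395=99.24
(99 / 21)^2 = 1089 / 49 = 22.22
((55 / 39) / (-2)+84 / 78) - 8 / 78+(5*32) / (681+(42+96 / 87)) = 267633 / 545974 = 0.49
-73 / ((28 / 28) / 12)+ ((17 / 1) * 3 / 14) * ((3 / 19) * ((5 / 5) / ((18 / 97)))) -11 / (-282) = -872.86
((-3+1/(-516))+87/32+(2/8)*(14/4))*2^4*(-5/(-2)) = 12215/516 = 23.67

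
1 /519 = 0.00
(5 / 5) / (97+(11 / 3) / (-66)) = 18 / 1745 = 0.01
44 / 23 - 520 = -11916 / 23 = -518.09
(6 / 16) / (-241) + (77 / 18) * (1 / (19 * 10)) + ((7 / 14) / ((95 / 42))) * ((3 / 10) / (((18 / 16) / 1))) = 658601 / 8242200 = 0.08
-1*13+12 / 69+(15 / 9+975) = 963.84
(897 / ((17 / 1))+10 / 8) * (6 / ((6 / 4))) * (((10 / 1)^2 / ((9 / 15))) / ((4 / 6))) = 918250 / 17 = 54014.71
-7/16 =-0.44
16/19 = 0.84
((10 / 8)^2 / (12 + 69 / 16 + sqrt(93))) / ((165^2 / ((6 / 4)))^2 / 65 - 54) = 0.00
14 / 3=4.67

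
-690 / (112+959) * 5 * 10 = -11500 / 357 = -32.21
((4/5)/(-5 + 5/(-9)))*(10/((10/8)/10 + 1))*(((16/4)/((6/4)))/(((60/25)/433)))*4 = -110848/45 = -2463.29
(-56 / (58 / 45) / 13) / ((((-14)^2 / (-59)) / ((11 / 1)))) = 29205 / 2639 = 11.07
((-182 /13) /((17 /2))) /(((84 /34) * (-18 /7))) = 7 /27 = 0.26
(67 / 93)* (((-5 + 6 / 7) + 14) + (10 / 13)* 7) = 92929 / 8463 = 10.98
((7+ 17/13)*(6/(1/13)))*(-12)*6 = -46656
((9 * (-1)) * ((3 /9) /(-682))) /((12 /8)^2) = 2 /1023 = 0.00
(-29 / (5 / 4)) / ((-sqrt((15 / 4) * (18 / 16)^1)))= 464 * sqrt(30) / 225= 11.30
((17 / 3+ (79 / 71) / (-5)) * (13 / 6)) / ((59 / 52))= 1959724 / 188505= 10.40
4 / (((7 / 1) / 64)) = 256 / 7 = 36.57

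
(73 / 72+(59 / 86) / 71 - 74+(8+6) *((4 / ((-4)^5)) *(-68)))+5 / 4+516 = 393903503 / 879264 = 447.99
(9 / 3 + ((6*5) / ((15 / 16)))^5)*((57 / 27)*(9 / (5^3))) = 127506853 / 25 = 5100274.12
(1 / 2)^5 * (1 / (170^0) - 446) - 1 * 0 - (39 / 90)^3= -13.99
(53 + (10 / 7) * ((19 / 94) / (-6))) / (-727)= -104527 / 1435098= -0.07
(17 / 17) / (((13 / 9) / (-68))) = -612 / 13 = -47.08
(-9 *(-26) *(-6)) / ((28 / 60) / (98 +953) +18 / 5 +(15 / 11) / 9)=-4508790 / 12049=-374.20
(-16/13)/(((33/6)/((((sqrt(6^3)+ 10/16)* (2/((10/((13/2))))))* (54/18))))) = -13.37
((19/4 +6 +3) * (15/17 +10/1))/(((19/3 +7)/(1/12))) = 2035/2176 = 0.94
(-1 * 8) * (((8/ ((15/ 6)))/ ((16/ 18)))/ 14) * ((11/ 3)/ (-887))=264/ 31045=0.01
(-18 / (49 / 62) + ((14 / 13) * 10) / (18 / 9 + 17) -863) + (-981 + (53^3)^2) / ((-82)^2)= 67045803020050 / 20345143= 3295420.58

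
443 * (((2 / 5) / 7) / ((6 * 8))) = 443 / 840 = 0.53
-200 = -200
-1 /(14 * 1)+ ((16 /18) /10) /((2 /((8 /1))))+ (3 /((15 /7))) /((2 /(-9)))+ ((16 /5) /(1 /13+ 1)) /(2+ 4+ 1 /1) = -12329 /2205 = -5.59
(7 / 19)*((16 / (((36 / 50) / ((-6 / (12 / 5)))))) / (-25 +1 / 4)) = 14000 / 16929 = 0.83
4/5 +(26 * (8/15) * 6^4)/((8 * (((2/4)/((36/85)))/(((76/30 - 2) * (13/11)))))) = 28053772/23375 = 1200.16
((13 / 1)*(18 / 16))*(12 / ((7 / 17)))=5967 / 14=426.21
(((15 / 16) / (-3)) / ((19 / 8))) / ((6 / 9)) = -15 / 76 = -0.20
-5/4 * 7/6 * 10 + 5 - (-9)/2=-61/12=-5.08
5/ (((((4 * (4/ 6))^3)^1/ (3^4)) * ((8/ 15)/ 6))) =240.27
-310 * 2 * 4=-2480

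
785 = 785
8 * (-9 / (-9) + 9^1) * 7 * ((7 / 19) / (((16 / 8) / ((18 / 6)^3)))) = 52920 / 19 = 2785.26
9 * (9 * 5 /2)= 405 /2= 202.50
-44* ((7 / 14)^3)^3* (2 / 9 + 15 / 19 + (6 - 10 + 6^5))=-14621035 / 21888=-667.99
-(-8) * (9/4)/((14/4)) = 36/7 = 5.14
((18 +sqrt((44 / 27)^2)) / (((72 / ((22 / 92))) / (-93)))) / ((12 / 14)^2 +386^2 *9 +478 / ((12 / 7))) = -4427885 / 979504812756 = -0.00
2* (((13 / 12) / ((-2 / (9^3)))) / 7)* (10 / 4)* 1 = -15795 / 56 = -282.05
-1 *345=-345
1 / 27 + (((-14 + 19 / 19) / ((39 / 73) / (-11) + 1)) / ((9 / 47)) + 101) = 612293 / 20628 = 29.68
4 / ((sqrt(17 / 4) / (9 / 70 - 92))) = -178.26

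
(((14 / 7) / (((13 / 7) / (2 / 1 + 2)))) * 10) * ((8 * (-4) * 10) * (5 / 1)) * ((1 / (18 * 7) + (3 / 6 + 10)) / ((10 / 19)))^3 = -254709263942656 / 464373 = -548501450.22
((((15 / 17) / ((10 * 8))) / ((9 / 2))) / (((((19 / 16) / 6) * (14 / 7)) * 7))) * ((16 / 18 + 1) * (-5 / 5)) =-2 / 1197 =-0.00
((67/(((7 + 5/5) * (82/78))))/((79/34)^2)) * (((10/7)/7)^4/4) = 943946250/1475103044681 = 0.00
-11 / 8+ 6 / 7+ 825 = 46171 / 56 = 824.48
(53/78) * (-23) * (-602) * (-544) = -199603936/39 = -5118049.64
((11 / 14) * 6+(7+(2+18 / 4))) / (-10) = -51 / 28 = -1.82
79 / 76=1.04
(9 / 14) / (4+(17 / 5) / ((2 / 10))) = 3 / 98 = 0.03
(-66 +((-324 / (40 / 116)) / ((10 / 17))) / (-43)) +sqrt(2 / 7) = -31017 / 1075 +sqrt(14) / 7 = -28.32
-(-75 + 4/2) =73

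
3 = 3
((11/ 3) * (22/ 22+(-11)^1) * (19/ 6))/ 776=-1045/ 6984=-0.15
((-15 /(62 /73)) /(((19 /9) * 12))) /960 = -219 /301568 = -0.00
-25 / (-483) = 25 / 483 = 0.05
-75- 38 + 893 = 780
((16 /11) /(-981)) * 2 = -32 /10791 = -0.00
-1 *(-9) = 9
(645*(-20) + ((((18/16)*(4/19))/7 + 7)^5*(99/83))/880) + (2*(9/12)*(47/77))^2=-13776430516919275676721/1069945441672701440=-12875.83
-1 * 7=-7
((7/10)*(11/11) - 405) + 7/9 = -36317/90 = -403.52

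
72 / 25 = 2.88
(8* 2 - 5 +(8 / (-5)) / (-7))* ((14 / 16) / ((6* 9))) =131 / 720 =0.18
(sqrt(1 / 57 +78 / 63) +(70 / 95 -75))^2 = (-9877 +sqrt(22211))^2 / 17689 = 5349.84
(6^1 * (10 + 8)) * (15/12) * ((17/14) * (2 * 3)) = 983.57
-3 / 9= -1 / 3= -0.33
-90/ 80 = -9/ 8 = -1.12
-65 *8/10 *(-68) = 3536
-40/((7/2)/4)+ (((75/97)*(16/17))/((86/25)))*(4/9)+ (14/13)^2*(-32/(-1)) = -2140988896/251648943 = -8.51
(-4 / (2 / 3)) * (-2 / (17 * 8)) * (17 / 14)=3 / 28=0.11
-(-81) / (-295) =-81 / 295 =-0.27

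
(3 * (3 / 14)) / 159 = 3 / 742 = 0.00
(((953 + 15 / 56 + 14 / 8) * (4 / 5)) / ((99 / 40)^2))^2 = 15556.15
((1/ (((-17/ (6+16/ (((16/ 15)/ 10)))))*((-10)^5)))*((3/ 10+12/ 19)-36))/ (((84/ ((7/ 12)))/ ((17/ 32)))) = -28873/ 2432000000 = -0.00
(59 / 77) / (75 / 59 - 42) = -3481 / 185031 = -0.02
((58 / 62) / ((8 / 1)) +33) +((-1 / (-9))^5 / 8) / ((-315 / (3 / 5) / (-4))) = 254608954549 / 7688179800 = 33.12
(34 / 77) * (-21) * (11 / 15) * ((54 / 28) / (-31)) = 0.42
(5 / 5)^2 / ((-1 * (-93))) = 1 / 93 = 0.01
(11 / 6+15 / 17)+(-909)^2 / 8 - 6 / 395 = 16645865957 / 161160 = 103287.83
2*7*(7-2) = 70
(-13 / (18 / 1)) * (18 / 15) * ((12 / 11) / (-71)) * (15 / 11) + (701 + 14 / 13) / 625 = 79677557 / 69801875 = 1.14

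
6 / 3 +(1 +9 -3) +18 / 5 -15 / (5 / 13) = -132 / 5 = -26.40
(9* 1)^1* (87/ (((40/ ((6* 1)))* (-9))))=-261/ 20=-13.05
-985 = -985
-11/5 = -2.20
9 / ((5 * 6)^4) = 1 / 90000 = 0.00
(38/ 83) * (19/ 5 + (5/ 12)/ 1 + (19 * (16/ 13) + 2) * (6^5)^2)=22747375473691/ 32370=702730166.01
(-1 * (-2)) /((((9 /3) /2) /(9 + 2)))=44 /3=14.67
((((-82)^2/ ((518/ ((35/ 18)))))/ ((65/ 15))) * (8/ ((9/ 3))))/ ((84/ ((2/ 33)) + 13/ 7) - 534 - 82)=470680/ 23389587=0.02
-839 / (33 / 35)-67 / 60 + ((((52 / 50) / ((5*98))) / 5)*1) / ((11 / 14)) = -514532063 / 577500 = -890.96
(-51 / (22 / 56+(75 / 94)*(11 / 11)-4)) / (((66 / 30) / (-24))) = -198.05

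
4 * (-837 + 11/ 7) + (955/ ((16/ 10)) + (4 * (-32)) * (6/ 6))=-160879/ 56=-2872.84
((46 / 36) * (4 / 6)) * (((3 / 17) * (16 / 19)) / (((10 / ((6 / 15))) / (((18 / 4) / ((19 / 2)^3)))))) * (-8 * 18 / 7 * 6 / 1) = -0.00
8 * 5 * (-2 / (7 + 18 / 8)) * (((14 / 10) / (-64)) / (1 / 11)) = 77 / 37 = 2.08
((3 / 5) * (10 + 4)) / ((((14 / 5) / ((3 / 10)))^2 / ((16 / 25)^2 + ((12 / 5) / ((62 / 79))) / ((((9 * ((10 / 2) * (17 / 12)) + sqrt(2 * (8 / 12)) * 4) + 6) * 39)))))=2618627643 / 66116903125 - 68256 * sqrt(3) / 16396991975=0.04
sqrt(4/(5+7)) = 0.58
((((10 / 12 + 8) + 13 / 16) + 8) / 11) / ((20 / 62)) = 4.97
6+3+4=13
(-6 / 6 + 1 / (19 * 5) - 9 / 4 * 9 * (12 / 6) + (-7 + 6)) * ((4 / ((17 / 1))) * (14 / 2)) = -113022 / 1615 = -69.98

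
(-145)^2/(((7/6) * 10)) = 12615/7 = 1802.14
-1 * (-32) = 32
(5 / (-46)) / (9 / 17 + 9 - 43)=0.00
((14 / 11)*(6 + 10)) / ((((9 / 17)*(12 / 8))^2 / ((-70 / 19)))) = -118.97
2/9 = 0.22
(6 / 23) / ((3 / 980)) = 1960 / 23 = 85.22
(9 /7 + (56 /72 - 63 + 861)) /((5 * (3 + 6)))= 50404 /2835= 17.78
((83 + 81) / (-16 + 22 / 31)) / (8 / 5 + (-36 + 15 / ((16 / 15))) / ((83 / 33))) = 1.51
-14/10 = -7/5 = -1.40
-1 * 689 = -689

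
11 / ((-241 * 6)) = -11 / 1446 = -0.01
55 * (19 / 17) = 1045 / 17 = 61.47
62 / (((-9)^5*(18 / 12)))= -124 / 177147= -0.00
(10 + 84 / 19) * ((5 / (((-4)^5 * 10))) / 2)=-137 / 38912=-0.00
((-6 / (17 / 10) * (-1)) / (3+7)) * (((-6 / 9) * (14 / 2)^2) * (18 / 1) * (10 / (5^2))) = -7056 / 85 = -83.01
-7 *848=-5936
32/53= 0.60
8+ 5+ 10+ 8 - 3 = 28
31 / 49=0.63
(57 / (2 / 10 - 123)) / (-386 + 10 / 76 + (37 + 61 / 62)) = 167865 / 125811056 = 0.00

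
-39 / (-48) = 13 / 16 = 0.81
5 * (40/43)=200/43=4.65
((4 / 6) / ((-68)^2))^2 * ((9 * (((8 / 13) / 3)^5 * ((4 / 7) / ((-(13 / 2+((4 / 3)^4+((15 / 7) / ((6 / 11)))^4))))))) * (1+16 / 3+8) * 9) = -483295232 / 23917396311076017685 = -0.00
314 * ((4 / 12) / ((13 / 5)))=1570 / 39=40.26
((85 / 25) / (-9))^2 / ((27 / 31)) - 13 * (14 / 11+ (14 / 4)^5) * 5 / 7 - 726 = -108057992657 / 19245600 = -5614.69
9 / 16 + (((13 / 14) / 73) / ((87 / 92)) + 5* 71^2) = 17929028641 / 711312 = 25205.58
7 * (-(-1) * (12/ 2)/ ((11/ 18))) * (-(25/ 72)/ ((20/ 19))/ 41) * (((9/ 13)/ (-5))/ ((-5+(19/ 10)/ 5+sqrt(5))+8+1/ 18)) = 624564675/ 16153925216 - 181794375 * sqrt(5)/ 16153925216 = 0.01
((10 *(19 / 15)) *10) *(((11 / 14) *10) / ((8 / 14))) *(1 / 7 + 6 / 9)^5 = 7418752825 / 12252303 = 605.50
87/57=29/19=1.53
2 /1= 2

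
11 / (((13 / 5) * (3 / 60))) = 1100 / 13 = 84.62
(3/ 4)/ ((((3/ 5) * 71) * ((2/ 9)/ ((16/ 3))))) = 30/ 71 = 0.42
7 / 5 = 1.40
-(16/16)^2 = -1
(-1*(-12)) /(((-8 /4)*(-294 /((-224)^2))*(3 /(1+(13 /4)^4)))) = 38422.67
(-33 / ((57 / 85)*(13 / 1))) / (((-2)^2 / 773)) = -722755 / 988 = -731.53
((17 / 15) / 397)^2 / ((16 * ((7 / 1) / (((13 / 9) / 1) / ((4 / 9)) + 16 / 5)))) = 12427 / 26478312000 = 0.00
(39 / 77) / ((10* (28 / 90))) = 351 / 2156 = 0.16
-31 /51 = -0.61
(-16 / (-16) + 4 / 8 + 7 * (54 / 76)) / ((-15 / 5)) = -41 / 19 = -2.16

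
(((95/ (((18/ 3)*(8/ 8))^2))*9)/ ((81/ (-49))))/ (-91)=665/ 4212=0.16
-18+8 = -10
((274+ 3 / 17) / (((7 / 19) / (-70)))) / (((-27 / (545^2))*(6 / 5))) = 657605924375 / 1377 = 477564215.23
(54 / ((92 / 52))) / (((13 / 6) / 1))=324 / 23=14.09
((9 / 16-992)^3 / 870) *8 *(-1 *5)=137644218643 / 3072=44806060.76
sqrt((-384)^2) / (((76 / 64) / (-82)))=-503808 / 19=-26516.21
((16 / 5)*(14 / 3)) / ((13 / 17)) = 3808 / 195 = 19.53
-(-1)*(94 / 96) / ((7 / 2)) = 47 / 168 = 0.28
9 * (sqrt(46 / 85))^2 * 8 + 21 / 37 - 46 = -20341 / 3145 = -6.47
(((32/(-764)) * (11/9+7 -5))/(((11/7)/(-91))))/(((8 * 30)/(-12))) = -36946/94545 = -0.39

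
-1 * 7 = -7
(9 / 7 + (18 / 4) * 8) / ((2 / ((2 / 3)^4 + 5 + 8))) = 246.04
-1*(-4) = 4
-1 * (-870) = 870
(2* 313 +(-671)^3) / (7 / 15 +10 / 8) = -175987039.81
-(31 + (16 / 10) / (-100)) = -3873 / 125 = -30.98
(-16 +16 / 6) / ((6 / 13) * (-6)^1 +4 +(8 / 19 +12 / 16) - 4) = 39520 / 4737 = 8.34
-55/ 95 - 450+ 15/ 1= -8276/ 19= -435.58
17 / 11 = 1.55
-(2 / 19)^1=-2 / 19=-0.11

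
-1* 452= -452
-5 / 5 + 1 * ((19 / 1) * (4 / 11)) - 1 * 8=-2.09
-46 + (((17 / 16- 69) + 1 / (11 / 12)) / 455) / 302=-17115125 / 372064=-46.00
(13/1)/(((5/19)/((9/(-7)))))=-63.51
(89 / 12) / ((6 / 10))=445 / 36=12.36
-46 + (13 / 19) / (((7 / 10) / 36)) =-1438 / 133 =-10.81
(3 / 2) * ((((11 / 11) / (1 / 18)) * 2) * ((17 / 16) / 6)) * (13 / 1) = 1989 / 16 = 124.31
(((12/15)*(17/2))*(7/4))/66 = 119/660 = 0.18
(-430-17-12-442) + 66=-835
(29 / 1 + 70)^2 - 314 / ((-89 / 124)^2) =72805657 / 7921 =9191.47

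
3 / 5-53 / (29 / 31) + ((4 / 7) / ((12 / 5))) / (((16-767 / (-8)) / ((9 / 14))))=-71288948 / 1271795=-56.05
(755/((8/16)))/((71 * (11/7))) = 10570/781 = 13.53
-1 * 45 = -45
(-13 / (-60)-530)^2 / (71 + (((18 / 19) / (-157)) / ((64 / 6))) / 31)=13347993638791 / 3376584675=3953.10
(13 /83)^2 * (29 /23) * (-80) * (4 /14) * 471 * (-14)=738678720 /158447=4661.99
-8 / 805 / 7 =-8 / 5635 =-0.00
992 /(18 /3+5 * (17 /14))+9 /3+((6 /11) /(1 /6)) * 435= 2804885 /1859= 1508.81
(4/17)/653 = 4/11101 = 0.00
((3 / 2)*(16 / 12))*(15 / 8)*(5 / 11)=75 / 44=1.70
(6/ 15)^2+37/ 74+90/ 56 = 2.27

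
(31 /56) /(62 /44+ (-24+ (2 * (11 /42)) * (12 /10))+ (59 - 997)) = -1705 /2956684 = -0.00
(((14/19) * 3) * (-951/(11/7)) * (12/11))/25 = -3355128/57475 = -58.38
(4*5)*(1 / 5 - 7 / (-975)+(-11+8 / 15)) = -40012 / 195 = -205.19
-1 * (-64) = 64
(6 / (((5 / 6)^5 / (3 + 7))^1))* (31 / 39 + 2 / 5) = 7247232 / 40625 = 178.39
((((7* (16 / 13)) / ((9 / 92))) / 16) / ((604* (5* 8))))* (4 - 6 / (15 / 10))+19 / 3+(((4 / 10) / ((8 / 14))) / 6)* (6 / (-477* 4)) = 120833 / 19080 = 6.33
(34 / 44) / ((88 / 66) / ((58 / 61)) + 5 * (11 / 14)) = 10353 / 71423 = 0.14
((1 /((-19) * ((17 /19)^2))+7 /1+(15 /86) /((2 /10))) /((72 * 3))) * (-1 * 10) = -323365 /894744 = -0.36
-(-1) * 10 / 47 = 10 / 47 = 0.21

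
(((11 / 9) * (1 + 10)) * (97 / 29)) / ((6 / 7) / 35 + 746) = 261415 / 4336776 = 0.06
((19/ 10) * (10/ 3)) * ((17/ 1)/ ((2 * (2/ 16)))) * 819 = 352716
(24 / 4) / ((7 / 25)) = 150 / 7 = 21.43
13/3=4.33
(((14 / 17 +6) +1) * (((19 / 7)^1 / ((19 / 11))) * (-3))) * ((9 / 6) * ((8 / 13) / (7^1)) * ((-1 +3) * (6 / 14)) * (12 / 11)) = -49248 / 10829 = -4.55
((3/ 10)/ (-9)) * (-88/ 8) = 11/ 30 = 0.37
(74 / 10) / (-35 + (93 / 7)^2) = 1813 / 34670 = 0.05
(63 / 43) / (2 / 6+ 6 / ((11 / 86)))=2079 / 67037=0.03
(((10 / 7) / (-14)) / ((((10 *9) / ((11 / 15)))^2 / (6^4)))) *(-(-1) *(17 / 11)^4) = -334084 / 6670125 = -0.05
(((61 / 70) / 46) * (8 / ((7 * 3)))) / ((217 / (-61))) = -7442 / 3668385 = -0.00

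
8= 8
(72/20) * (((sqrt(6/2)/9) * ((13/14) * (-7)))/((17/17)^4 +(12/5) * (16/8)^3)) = -13 * sqrt(3)/101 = -0.22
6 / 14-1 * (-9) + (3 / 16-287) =-31067 / 112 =-277.38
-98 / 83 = -1.18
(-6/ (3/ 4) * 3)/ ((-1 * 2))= 12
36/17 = 2.12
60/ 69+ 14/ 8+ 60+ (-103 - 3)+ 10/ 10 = -3899/ 92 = -42.38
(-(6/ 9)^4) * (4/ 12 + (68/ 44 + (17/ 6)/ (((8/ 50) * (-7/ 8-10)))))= -11504/ 232551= -0.05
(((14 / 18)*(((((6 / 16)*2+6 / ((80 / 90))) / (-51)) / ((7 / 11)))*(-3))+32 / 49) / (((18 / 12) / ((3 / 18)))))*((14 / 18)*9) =5959 / 6426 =0.93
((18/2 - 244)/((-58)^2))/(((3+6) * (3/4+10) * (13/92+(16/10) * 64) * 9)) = -108100/138167576307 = -0.00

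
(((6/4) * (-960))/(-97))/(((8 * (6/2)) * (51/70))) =1400/1649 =0.85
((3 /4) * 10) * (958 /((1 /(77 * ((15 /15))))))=553245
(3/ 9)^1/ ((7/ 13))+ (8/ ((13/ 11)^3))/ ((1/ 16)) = 3606289/ 46137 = 78.16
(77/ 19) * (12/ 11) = 4.42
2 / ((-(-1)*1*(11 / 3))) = 6 / 11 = 0.55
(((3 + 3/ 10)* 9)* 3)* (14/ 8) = 6237/ 40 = 155.92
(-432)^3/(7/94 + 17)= -2526142464/535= -4721761.61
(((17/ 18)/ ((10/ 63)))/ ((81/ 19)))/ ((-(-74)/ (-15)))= -2261/ 7992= -0.28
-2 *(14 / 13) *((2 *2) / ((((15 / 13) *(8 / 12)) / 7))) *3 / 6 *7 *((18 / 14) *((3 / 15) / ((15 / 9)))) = -5292 / 125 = -42.34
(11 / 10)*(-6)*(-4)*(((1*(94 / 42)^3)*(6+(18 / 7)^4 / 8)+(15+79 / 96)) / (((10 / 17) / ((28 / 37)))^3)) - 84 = 1831204041395741 / 228033474375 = 8030.42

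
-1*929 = -929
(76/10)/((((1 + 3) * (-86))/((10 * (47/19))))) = -47/86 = -0.55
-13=-13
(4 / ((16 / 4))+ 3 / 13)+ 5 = 81 / 13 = 6.23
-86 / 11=-7.82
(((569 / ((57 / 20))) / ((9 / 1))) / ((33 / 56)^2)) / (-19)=-35687680 / 10614483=-3.36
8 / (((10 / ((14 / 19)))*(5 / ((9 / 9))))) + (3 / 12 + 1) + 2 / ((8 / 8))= 6399 / 1900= 3.37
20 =20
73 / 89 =0.82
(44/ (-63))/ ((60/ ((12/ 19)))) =-44/ 5985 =-0.01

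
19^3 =6859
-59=-59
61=61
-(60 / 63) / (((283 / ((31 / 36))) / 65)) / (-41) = 10075 / 2192967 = 0.00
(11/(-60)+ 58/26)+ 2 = 3157/780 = 4.05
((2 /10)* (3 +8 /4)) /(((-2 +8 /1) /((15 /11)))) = 5 /22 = 0.23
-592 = -592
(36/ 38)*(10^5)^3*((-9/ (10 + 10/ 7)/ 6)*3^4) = -10071710526315789.47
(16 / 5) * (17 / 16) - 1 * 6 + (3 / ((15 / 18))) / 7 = -73 / 35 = -2.09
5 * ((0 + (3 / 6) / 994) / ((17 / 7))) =5 / 4828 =0.00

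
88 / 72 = 11 / 9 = 1.22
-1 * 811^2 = -657721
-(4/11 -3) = 29/11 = 2.64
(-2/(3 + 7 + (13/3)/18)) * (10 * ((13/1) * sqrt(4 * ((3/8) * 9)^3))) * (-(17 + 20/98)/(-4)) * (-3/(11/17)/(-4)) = -6111669915 * sqrt(6)/9538144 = -1569.54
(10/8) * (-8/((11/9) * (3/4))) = -120/11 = -10.91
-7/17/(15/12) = -28/85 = -0.33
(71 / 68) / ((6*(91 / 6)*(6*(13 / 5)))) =355 / 482664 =0.00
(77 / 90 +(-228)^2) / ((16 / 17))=79536829 / 1440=55233.91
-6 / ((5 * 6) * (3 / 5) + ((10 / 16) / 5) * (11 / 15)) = -0.33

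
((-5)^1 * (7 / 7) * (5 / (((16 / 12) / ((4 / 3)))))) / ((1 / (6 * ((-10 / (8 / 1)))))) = 375 / 2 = 187.50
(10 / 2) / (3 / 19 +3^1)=19 / 12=1.58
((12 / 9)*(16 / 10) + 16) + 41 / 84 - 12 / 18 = 7541 / 420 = 17.95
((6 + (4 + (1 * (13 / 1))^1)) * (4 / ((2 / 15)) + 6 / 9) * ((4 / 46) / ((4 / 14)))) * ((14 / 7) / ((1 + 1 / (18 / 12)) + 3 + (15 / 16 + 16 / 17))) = 50048 / 763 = 65.59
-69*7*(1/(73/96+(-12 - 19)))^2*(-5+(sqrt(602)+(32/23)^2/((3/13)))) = -4451328*sqrt(602)/8427409 - 346881024/193830407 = -14.75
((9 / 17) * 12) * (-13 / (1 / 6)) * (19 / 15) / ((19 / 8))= -22464 / 85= -264.28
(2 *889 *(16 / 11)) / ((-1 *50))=-14224 / 275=-51.72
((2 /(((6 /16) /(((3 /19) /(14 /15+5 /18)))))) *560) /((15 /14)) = 363.42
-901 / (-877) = 1.03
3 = 3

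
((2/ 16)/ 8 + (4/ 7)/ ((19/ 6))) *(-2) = -0.39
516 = 516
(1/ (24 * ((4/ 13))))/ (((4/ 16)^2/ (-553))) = -7189/ 6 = -1198.17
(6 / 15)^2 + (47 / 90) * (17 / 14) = 5003 / 6300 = 0.79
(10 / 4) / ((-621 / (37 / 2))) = -185 / 2484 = -0.07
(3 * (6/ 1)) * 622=11196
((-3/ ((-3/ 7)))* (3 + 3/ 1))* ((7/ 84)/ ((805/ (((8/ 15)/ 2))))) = 2/ 1725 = 0.00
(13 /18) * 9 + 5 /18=61 /9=6.78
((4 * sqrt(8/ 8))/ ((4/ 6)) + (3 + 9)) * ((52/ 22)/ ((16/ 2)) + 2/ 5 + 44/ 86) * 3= 308313/ 4730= 65.18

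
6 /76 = 3 /38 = 0.08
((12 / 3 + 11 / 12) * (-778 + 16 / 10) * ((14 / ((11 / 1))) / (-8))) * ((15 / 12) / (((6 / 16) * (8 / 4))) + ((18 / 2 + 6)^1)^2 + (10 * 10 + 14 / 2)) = 24316201 / 120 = 202635.01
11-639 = -628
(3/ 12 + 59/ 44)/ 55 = 7/ 242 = 0.03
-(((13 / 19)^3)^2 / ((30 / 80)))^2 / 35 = -1491077447838784 / 697194199505840715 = -0.00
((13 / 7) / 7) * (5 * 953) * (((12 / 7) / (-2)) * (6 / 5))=-446004 / 343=-1300.30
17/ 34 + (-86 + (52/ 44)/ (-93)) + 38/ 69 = -3998141/ 47058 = -84.96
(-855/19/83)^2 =2025/6889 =0.29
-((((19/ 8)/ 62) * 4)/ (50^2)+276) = -85560019/ 310000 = -276.00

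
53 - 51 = 2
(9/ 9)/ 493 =1/ 493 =0.00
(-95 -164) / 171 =-259 / 171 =-1.51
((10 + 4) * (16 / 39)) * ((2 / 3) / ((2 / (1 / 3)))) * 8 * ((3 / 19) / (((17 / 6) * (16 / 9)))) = 672 / 4199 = 0.16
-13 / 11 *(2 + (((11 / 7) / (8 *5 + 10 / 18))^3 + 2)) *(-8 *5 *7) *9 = 62447473107864 / 5242004075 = 11912.90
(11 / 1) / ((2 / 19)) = 209 / 2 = 104.50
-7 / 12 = -0.58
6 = 6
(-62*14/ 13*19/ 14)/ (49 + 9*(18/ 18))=-589/ 377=-1.56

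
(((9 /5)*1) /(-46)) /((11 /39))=-351 /2530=-0.14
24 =24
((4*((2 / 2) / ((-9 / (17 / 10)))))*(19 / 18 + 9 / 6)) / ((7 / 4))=-3128 / 2835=-1.10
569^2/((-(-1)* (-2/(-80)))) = 12950440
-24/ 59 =-0.41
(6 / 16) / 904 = 3 / 7232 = 0.00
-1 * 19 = -19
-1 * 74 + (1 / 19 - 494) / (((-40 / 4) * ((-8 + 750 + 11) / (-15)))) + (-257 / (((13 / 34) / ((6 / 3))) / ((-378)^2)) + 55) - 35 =-23816781815473 / 123994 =-192080115.29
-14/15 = -0.93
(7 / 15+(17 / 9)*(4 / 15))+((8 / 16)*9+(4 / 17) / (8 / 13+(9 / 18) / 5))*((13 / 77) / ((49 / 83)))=1262339497 / 536860170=2.35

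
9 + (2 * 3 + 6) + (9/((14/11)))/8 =2451/112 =21.88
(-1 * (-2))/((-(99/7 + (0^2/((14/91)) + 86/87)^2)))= -105966/801103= -0.13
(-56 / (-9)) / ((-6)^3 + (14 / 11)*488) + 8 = 40181 / 5013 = 8.02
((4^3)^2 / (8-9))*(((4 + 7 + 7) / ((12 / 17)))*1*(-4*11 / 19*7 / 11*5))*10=146227200 / 19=7696168.42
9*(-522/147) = -1566/49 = -31.96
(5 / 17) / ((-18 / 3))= -5 / 102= -0.05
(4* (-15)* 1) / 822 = -10 / 137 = -0.07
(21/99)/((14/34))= 17/33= 0.52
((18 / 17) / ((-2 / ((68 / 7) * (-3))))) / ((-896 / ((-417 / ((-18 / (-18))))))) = 11259 / 1568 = 7.18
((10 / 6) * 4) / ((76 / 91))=455 / 57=7.98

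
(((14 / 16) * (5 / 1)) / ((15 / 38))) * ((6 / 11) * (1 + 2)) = 18.14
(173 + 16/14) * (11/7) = 273.65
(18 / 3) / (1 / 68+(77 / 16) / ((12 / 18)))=3264 / 3935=0.83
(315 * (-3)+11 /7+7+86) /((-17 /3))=17859 /119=150.08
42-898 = -856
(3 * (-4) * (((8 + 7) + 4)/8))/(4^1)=-57/8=-7.12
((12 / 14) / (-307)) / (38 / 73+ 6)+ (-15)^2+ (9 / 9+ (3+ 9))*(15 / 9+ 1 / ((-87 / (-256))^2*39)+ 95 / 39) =3266012858929 / 11613767634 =281.22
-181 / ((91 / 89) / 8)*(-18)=2319696 / 91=25491.16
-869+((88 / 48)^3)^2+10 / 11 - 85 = -469654333 / 513216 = -915.12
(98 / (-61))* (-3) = 294 / 61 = 4.82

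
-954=-954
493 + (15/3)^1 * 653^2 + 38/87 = 185530844/87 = 2132538.44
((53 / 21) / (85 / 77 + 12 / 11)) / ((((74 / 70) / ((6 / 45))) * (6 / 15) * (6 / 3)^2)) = 20405 / 225108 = 0.09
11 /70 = 0.16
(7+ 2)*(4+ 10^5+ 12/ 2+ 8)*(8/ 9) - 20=800124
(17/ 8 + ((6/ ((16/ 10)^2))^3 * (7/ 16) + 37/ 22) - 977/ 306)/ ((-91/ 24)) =-787413641/ 477954048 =-1.65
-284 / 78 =-142 / 39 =-3.64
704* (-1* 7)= -4928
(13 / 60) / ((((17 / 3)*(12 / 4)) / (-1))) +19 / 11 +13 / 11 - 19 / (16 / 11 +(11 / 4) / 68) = -9.81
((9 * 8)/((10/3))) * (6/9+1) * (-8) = -288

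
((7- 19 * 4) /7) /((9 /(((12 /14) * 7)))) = -46 /7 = -6.57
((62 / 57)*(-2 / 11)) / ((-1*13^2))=124 / 105963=0.00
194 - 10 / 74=7173 / 37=193.86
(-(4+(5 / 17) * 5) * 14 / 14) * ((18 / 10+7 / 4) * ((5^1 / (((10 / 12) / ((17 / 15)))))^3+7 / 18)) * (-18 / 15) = 7336.81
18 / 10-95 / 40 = -23 / 40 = -0.58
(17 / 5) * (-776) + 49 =-12947 / 5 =-2589.40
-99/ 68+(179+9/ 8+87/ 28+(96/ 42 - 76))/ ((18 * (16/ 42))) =14.52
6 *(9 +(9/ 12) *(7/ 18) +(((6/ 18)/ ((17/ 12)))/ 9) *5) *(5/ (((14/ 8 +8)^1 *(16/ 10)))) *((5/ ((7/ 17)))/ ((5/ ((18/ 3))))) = 288325/ 1092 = 264.03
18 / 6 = 3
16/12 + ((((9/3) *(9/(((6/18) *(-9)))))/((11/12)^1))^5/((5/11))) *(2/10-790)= 15824663520236/99825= 158524052.29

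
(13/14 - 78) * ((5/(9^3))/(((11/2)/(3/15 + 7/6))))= -44239/336798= -0.13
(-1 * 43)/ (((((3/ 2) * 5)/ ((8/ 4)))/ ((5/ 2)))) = -28.67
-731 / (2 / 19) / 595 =-817 / 70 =-11.67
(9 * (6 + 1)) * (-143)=-9009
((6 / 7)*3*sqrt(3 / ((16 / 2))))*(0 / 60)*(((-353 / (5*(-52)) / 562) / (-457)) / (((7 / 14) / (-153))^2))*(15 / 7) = 0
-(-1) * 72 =72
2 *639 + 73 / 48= 61417 / 48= 1279.52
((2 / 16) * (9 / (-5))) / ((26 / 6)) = -27 / 520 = -0.05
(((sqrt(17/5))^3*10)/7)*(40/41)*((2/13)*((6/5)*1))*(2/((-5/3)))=-19584*sqrt(85)/93275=-1.94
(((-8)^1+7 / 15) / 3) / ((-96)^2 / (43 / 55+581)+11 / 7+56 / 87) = -122333687 / 879638055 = -0.14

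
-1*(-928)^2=-861184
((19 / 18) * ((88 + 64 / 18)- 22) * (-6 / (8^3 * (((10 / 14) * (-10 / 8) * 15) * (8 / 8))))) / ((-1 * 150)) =-41629 / 97200000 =-0.00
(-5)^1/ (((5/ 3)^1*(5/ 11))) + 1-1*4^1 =-48/ 5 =-9.60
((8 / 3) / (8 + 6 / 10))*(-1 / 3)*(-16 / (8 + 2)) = 64 / 387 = 0.17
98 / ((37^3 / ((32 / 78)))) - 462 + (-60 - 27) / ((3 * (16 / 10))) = -7587756203 / 15803736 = -480.12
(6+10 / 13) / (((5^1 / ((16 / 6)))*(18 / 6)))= 704 / 585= 1.20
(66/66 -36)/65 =-7/13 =-0.54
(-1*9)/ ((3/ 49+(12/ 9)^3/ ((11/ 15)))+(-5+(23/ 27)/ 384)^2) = -521460301824/ 1638044068043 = -0.32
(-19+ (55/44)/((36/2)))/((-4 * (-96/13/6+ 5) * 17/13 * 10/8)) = 230347/299880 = 0.77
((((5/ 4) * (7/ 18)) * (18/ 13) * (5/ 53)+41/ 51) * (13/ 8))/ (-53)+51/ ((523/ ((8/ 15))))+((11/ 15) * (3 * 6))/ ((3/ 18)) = 949747358857/ 11987913120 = 79.23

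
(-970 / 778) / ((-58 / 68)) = 16490 / 11281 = 1.46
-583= -583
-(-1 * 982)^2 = -964324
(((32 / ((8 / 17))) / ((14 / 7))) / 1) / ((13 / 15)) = 510 / 13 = 39.23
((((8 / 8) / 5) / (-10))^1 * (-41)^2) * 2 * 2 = -3362 / 25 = -134.48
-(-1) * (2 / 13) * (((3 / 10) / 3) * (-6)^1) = -6 / 65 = -0.09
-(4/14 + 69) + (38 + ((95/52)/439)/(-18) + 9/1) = -64101689/2876328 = -22.29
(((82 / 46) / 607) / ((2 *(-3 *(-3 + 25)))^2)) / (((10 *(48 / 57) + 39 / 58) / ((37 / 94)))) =835867 / 114570632209968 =0.00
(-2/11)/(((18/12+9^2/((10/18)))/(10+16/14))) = -520/37807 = -0.01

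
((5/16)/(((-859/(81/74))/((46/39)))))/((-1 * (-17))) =-3105/112384688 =-0.00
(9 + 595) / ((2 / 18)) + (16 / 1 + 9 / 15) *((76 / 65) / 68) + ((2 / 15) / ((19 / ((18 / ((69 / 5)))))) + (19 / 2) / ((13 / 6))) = 13136111874 / 2414425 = 5440.68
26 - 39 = -13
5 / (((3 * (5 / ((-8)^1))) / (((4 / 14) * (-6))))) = 32 / 7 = 4.57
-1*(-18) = 18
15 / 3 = 5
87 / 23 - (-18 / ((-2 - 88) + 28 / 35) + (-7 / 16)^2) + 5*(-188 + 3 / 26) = -15977450725 / 17069312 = -936.03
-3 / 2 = -1.50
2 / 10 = 1 / 5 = 0.20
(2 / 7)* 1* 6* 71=852 / 7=121.71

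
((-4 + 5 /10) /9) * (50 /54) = -175 /486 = -0.36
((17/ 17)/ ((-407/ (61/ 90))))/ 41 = -61/ 1501830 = -0.00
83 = 83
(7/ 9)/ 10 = 7/ 90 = 0.08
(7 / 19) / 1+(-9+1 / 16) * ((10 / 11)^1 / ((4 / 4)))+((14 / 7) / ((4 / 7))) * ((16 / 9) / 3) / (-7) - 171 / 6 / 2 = -22.30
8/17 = 0.47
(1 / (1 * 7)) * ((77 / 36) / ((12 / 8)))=11 / 54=0.20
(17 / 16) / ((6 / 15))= 2.66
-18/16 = -9/8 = -1.12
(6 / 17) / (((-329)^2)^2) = 6 / 199173939377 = 0.00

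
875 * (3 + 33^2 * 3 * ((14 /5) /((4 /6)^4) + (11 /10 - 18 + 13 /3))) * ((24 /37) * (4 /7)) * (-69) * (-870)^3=2866560951593700000 /37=77474620313343243.24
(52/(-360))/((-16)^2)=-13/23040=-0.00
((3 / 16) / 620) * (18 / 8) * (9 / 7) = 243 / 277760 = 0.00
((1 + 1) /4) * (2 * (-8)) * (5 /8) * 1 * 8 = -40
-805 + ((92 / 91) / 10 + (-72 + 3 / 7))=-398794 / 455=-876.47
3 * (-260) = -780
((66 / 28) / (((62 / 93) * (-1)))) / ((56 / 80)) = -495 / 98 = -5.05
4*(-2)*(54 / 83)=-432 / 83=-5.20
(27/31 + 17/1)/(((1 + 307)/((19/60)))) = 5263/286440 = 0.02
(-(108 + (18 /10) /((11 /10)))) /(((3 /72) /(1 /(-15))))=9648 /55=175.42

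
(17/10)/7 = 17/70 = 0.24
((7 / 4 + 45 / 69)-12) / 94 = -883 / 8648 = -0.10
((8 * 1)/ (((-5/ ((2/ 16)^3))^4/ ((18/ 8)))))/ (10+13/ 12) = 27/ 714038312960000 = 0.00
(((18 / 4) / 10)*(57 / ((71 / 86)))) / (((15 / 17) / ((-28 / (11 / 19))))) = -33250266 / 19525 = -1702.96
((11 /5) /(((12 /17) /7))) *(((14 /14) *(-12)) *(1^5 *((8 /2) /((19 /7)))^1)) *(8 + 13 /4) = -82467 /19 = -4340.37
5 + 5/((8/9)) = 10.62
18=18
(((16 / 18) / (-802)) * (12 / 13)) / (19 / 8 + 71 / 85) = -10880 / 34139937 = -0.00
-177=-177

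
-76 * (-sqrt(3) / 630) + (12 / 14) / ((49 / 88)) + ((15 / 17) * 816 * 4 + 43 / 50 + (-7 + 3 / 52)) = 38 * sqrt(3) / 315 + 1282166299 / 445900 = 2875.67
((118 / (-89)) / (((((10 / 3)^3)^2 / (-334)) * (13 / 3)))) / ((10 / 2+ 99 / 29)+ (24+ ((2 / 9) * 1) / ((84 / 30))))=39369129597 / 17171326250000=0.00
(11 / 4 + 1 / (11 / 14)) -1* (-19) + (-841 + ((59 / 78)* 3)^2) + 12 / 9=-4525705 / 5577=-811.49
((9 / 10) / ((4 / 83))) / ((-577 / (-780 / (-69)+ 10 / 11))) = -230823 / 583924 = -0.40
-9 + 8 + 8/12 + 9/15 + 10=154/15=10.27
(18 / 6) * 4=12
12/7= 1.71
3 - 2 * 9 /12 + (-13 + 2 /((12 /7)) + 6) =-13 /3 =-4.33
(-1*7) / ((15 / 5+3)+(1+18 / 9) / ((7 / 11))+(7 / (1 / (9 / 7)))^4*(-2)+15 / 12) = 196 / 367081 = 0.00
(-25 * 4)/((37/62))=-6200/37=-167.57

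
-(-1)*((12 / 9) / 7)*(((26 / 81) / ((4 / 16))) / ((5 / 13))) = 0.64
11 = 11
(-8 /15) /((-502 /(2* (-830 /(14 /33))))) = -7304 /1757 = -4.16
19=19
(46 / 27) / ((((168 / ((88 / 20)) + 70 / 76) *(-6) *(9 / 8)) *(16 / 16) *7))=-76912 / 83408535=-0.00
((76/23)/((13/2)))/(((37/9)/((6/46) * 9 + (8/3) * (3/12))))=57912/254449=0.23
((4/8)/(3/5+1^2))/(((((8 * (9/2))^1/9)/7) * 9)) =35/576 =0.06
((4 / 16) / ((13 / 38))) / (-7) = -19 / 182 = -0.10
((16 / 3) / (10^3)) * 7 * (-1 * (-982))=13748 / 375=36.66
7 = 7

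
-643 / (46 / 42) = -13503 / 23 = -587.09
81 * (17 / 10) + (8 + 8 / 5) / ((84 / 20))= 9799 / 70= 139.99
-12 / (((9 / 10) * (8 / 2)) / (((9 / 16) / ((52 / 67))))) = -1005 / 416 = -2.42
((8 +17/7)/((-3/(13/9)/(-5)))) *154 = 104390/27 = 3866.30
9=9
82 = 82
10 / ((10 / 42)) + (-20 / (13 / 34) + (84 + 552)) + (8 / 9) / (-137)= 10029118 / 16029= 625.69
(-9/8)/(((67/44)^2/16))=-34848/4489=-7.76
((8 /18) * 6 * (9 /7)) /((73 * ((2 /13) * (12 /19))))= 0.48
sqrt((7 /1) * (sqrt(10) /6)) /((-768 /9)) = -0.02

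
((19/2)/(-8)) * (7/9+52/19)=-601/144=-4.17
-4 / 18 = -2 / 9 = -0.22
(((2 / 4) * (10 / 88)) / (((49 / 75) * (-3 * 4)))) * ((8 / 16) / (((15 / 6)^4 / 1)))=-1 / 10780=-0.00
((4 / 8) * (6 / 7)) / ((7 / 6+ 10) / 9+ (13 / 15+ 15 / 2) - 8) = 405 / 1519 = 0.27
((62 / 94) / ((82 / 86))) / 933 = 1333 / 1797891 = 0.00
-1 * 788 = -788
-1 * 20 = -20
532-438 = 94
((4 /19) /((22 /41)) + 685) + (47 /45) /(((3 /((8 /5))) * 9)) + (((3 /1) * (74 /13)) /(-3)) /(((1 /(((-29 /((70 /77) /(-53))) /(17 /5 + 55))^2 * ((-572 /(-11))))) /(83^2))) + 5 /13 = -1709051432.37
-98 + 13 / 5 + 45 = -252 / 5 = -50.40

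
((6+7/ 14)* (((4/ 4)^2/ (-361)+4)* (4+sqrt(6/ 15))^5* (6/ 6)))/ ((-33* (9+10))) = -20059624/ 377245-105062906* sqrt(10)/ 9431125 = -88.40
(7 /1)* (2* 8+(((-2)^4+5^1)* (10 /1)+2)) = 1596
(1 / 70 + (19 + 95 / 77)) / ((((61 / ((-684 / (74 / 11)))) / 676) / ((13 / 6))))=-3904890678 / 78995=-49432.12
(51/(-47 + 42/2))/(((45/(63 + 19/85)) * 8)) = -2687/7800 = -0.34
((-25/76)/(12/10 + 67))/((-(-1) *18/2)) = -125/233244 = -0.00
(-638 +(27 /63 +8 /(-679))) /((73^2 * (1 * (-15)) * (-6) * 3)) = -432919 /976965570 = -0.00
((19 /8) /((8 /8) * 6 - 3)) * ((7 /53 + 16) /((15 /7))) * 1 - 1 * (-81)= 86.96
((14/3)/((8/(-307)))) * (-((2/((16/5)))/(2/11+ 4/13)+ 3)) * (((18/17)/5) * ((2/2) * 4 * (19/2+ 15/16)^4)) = 343131847176039/44564480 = 7699671.29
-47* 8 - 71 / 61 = -23007 / 61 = -377.16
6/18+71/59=272/177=1.54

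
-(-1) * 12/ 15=4/ 5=0.80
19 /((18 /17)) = 323 /18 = 17.94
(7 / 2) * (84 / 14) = 21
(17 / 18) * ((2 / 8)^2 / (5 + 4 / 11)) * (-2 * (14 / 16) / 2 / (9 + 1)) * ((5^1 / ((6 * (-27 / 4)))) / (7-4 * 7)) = -187 / 33032448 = -0.00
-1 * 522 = -522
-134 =-134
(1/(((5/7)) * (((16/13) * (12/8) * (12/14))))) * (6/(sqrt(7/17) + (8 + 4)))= 10829/24410 - 637 * sqrt(119)/292920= 0.42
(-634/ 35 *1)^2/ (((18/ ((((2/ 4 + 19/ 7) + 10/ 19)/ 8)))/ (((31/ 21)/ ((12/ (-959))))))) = -84928579817/ 84460320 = -1005.54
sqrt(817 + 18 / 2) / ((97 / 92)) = 27.26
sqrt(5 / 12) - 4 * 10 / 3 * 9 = -119.35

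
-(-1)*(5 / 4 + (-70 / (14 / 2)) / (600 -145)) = 447 / 364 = 1.23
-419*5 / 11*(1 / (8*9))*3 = -2095 / 264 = -7.94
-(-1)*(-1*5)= -5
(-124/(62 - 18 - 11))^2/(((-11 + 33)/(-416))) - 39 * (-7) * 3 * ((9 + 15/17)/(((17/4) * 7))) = 17554784/3461931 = 5.07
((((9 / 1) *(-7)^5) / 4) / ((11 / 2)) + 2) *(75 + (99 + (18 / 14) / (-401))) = -73856720571 / 61754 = -1195982.78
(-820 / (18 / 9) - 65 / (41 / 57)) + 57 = -18178 / 41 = -443.37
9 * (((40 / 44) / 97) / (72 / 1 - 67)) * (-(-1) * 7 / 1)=126 / 1067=0.12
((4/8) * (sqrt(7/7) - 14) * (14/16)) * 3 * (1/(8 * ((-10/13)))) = 3549/1280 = 2.77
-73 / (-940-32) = 73 / 972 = 0.08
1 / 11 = 0.09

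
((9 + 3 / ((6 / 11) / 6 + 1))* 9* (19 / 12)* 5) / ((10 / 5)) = 13395 / 32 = 418.59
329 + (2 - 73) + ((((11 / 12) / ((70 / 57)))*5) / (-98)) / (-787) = 1114316657 / 4319056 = 258.00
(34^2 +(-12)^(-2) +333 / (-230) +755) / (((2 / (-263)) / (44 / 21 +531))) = -18621012122243 / 139104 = -133863958.78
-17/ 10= -1.70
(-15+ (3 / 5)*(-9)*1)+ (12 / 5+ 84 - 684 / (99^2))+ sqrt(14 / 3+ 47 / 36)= sqrt(215) / 6+ 71798 / 1089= 68.37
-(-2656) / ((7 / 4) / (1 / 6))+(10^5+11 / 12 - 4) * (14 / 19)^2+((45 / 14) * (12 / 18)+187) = 54734.05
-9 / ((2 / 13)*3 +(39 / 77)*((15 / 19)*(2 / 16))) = -456456 / 25943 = -17.59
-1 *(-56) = 56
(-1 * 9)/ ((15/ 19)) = -57/ 5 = -11.40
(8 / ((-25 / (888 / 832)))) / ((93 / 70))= -0.26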